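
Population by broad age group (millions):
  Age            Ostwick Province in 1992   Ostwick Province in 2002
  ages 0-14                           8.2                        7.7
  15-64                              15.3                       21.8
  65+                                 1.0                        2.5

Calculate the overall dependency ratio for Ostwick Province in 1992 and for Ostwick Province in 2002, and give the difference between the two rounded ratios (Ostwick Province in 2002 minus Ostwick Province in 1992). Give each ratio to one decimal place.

Ostwick Province in 1992: (8.2 + 1.0) / 15.3 × 100 = 9.2 / 15.3 × 100 = 60.1
Ostwick Province in 2002: (7.7 + 2.5) / 21.8 × 100 = 10.2 / 21.8 × 100 = 46.8

Ostwick Province in 1992: 60.1
Ostwick Province in 2002: 46.8
Difference: -13.3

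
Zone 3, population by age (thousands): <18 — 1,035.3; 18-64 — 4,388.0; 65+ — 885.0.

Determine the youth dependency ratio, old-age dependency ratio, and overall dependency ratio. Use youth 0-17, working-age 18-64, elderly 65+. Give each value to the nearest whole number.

Youth dependency ratio = 1,035.3 / 4,388.0 × 100 = 24
Old-age dependency ratio = 885.0 / 4,388.0 × 100 = 20
Total dependency ratio = (1,035.3 + 885.0) / 4,388.0 × 100 = 1,920.3 / 4,388.0 × 100 = 44

Youth dependency ratio: 24
Old-age dependency ratio: 20
Total dependency ratio: 44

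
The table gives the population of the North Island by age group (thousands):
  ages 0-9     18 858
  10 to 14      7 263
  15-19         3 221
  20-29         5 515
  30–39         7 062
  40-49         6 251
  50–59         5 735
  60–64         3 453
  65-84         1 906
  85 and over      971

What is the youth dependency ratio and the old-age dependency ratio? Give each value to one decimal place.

Youth dependency ratio: 83.6
Old-age dependency ratio: 9.2

0–14: 18 858 + 7 263 = 26 121
15–64: 3 221 + 5 515 + 7 062 + 6 251 + 5 735 + 3 453 = 31 237
65+: 1 906 + 971 = 2 877
Youth dependency ratio = 26 121 / 31 237 × 100 = 83.6
Old-age dependency ratio = 2 877 / 31 237 × 100 = 9.2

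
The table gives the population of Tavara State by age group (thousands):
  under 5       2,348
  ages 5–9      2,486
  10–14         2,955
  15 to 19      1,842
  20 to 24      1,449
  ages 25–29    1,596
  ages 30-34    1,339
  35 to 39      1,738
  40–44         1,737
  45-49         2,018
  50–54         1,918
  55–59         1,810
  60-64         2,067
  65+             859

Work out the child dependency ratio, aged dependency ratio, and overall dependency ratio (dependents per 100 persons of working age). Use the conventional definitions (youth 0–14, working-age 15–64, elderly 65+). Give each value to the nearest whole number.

0–14: 2,348 + 2,486 + 2,955 = 7,789
15–64: 1,842 + 1,449 + 1,596 + 1,339 + 1,738 + 1,737 + 2,018 + 1,918 + 1,810 + 2,067 = 17,514
65+: 859
Youth dependency ratio = 7,789 / 17,514 × 100 = 44
Old-age dependency ratio = 859 / 17,514 × 100 = 5
Total dependency ratio = (7,789 + 859) / 17,514 × 100 = 8,648 / 17,514 × 100 = 49

Youth dependency ratio: 44
Old-age dependency ratio: 5
Total dependency ratio: 49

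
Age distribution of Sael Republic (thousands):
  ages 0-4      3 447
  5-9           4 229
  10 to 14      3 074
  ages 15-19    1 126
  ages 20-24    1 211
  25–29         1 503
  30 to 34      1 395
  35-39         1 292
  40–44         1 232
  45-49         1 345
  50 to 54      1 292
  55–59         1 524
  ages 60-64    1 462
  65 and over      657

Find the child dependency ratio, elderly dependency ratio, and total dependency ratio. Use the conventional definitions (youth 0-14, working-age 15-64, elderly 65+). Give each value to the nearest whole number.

Youth dependency ratio: 80
Old-age dependency ratio: 5
Total dependency ratio: 85

0–14: 3 447 + 4 229 + 3 074 = 10 750
15–64: 1 126 + 1 211 + 1 503 + 1 395 + 1 292 + 1 232 + 1 345 + 1 292 + 1 524 + 1 462 = 13 382
65+: 657
Youth dependency ratio = 10 750 / 13 382 × 100 = 80
Old-age dependency ratio = 657 / 13 382 × 100 = 5
Total dependency ratio = (10 750 + 657) / 13 382 × 100 = 11 407 / 13 382 × 100 = 85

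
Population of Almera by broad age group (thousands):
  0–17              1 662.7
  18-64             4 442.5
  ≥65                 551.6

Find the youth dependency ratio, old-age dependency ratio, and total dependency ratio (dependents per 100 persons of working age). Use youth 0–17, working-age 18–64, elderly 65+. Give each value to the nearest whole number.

Youth dependency ratio: 37
Old-age dependency ratio: 12
Total dependency ratio: 50

Youth dependency ratio = 1 662.7 / 4 442.5 × 100 = 37
Old-age dependency ratio = 551.6 / 4 442.5 × 100 = 12
Total dependency ratio = (1 662.7 + 551.6) / 4 442.5 × 100 = 2 214.3 / 4 442.5 × 100 = 50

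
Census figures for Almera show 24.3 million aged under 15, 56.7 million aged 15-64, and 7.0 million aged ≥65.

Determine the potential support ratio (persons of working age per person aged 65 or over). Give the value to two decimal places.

Potential support ratio = 56.7 / 7.0 = 8.10

Potential support ratio: 8.10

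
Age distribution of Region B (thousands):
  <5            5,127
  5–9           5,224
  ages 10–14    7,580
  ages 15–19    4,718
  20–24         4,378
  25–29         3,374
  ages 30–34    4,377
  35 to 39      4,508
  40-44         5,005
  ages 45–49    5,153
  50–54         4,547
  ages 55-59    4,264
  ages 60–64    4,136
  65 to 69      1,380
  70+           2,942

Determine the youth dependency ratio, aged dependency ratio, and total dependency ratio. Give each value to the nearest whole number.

Youth dependency ratio: 40
Old-age dependency ratio: 10
Total dependency ratio: 50

0–14: 5,127 + 5,224 + 7,580 = 17,931
15–64: 4,718 + 4,378 + 3,374 + 4,377 + 4,508 + 5,005 + 5,153 + 4,547 + 4,264 + 4,136 = 44,460
65+: 1,380 + 2,942 = 4,322
Youth dependency ratio = 17,931 / 44,460 × 100 = 40
Old-age dependency ratio = 4,322 / 44,460 × 100 = 10
Total dependency ratio = (17,931 + 4,322) / 44,460 × 100 = 22,253 / 44,460 × 100 = 50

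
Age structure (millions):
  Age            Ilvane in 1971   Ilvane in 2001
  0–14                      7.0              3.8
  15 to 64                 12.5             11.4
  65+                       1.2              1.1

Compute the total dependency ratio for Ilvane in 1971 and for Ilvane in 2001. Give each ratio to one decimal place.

Ilvane in 1971: 65.6
Ilvane in 2001: 43.0

Ilvane in 1971: (7.0 + 1.2) / 12.5 × 100 = 8.2 / 12.5 × 100 = 65.6
Ilvane in 2001: (3.8 + 1.1) / 11.4 × 100 = 4.9 / 11.4 × 100 = 43.0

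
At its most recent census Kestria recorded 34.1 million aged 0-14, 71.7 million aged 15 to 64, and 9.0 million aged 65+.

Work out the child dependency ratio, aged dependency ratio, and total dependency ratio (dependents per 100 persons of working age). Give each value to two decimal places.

Youth dependency ratio = 34.1 / 71.7 × 100 = 47.56
Old-age dependency ratio = 9.0 / 71.7 × 100 = 12.55
Total dependency ratio = (34.1 + 9.0) / 71.7 × 100 = 43.1 / 71.7 × 100 = 60.11

Youth dependency ratio: 47.56
Old-age dependency ratio: 12.55
Total dependency ratio: 60.11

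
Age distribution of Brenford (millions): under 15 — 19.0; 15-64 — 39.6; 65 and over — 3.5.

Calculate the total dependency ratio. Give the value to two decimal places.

Total dependency ratio: 56.82

Total dependency ratio = (19.0 + 3.5) / 39.6 × 100 = 22.5 / 39.6 × 100 = 56.82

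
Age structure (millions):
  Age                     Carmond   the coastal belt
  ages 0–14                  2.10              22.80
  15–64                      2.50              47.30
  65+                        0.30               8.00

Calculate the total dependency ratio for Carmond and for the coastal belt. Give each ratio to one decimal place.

Carmond: (2.10 + 0.30) / 2.50 × 100 = 2.40 / 2.50 × 100 = 96.0
the coastal belt: (22.80 + 8.00) / 47.30 × 100 = 30.80 / 47.30 × 100 = 65.1

Carmond: 96.0
the coastal belt: 65.1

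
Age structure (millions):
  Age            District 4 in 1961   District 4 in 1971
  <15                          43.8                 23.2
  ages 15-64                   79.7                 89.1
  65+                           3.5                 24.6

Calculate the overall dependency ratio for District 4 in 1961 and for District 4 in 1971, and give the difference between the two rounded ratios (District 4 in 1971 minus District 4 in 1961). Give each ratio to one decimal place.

District 4 in 1961: (43.8 + 3.5) / 79.7 × 100 = 47.3 / 79.7 × 100 = 59.3
District 4 in 1971: (23.2 + 24.6) / 89.1 × 100 = 47.8 / 89.1 × 100 = 53.6

District 4 in 1961: 59.3
District 4 in 1971: 53.6
Difference: -5.7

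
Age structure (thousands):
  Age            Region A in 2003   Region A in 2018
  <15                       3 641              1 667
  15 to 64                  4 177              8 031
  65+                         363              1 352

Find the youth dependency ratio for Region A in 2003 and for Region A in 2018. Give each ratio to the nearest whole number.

Region A in 2003: 87
Region A in 2018: 21

Region A in 2003: 3 641 / 4 177 × 100 = 87
Region A in 2018: 1 667 / 8 031 × 100 = 21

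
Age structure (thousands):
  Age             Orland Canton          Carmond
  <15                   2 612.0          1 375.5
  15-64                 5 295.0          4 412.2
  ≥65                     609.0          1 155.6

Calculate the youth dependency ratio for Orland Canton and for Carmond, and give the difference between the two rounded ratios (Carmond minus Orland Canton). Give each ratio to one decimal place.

Orland Canton: 49.3
Carmond: 31.2
Difference: -18.1

Orland Canton: 2 612.0 / 5 295.0 × 100 = 49.3
Carmond: 1 375.5 / 4 412.2 × 100 = 31.2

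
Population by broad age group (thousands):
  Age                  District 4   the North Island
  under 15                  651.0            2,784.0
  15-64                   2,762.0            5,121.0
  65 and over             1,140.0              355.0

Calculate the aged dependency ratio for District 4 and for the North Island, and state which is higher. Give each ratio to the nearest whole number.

District 4: 1,140.0 / 2,762.0 × 100 = 41
the North Island: 355.0 / 5,121.0 × 100 = 7

District 4: 41
the North Island: 7
Higher: District 4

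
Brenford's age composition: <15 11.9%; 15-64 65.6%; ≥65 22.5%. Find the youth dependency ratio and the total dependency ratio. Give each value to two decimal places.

Youth dependency ratio: 18.14
Total dependency ratio: 52.44

Youth dependency ratio = 11.9 / 65.6 × 100 = 18.14
Total dependency ratio = (11.9 + 22.5) / 65.6 × 100 = 34.4 / 65.6 × 100 = 52.44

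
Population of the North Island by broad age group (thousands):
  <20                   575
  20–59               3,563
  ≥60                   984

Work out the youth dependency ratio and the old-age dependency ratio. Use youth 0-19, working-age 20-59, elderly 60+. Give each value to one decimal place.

Youth dependency ratio = 575 / 3,563 × 100 = 16.1
Old-age dependency ratio = 984 / 3,563 × 100 = 27.6

Youth dependency ratio: 16.1
Old-age dependency ratio: 27.6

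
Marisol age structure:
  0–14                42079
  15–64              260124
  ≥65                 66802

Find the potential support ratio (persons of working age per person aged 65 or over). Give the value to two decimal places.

Potential support ratio = 260124 / 66802 = 3.89

Potential support ratio: 3.89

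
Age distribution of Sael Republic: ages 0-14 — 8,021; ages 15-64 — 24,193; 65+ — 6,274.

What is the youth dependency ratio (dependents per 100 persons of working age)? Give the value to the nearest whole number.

Youth dependency ratio = 8,021 / 24,193 × 100 = 33

Youth dependency ratio: 33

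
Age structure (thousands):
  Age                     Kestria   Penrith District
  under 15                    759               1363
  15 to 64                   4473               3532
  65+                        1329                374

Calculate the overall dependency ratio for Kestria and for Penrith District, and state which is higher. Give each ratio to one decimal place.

Kestria: (759 + 1329) / 4473 × 100 = 2088 / 4473 × 100 = 46.7
Penrith District: (1363 + 374) / 3532 × 100 = 1737 / 3532 × 100 = 49.2

Kestria: 46.7
Penrith District: 49.2
Higher: Penrith District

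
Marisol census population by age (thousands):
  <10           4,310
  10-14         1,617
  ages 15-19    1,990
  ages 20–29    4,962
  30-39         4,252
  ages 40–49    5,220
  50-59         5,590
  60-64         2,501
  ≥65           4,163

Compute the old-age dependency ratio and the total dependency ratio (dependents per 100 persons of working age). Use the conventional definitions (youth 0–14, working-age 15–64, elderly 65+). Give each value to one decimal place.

0–14: 4,310 + 1,617 = 5,927
15–64: 1,990 + 4,962 + 4,252 + 5,220 + 5,590 + 2,501 = 24,515
65+: 4,163
Old-age dependency ratio = 4,163 / 24,515 × 100 = 17.0
Total dependency ratio = (5,927 + 4,163) / 24,515 × 100 = 10,090 / 24,515 × 100 = 41.2

Old-age dependency ratio: 17.0
Total dependency ratio: 41.2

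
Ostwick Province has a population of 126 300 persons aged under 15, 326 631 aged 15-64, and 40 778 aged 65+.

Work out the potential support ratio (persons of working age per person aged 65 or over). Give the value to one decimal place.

Potential support ratio = 326 631 / 40 778 = 8.0

Potential support ratio: 8.0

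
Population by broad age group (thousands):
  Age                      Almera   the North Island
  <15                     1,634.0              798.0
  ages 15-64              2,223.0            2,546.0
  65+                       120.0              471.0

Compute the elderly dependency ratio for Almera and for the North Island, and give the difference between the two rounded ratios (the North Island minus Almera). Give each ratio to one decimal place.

Almera: 120.0 / 2,223.0 × 100 = 5.4
the North Island: 471.0 / 2,546.0 × 100 = 18.5

Almera: 5.4
the North Island: 18.5
Difference: +13.1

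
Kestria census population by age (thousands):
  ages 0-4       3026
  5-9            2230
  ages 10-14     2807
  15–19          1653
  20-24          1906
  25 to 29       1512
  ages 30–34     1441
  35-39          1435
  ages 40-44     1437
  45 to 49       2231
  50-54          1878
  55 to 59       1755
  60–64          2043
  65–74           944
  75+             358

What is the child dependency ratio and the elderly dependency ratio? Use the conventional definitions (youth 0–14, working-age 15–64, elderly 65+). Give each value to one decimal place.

Youth dependency ratio: 46.6
Old-age dependency ratio: 7.5

0–14: 3026 + 2230 + 2807 = 8063
15–64: 1653 + 1906 + 1512 + 1441 + 1435 + 1437 + 2231 + 1878 + 1755 + 2043 = 17291
65+: 944 + 358 = 1302
Youth dependency ratio = 8063 / 17291 × 100 = 46.6
Old-age dependency ratio = 1302 / 17291 × 100 = 7.5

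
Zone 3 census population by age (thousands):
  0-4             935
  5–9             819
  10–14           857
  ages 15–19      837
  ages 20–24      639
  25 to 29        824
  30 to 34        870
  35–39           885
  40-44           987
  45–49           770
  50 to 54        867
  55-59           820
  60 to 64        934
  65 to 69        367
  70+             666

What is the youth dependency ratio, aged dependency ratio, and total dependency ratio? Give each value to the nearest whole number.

0–14: 935 + 819 + 857 = 2,611
15–64: 837 + 639 + 824 + 870 + 885 + 987 + 770 + 867 + 820 + 934 = 8,433
65+: 367 + 666 = 1,033
Youth dependency ratio = 2,611 / 8,433 × 100 = 31
Old-age dependency ratio = 1,033 / 8,433 × 100 = 12
Total dependency ratio = (2,611 + 1,033) / 8,433 × 100 = 3,644 / 8,433 × 100 = 43

Youth dependency ratio: 31
Old-age dependency ratio: 12
Total dependency ratio: 43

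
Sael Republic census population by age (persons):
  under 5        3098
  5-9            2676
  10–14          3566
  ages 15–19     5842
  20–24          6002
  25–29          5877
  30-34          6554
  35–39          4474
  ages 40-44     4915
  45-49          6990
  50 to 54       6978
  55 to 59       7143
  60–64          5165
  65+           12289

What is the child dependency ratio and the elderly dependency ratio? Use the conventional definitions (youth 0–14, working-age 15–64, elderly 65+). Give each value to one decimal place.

0–14: 3098 + 2676 + 3566 = 9340
15–64: 5842 + 6002 + 5877 + 6554 + 4474 + 4915 + 6990 + 6978 + 7143 + 5165 = 59940
65+: 12289
Youth dependency ratio = 9340 / 59940 × 100 = 15.6
Old-age dependency ratio = 12289 / 59940 × 100 = 20.5

Youth dependency ratio: 15.6
Old-age dependency ratio: 20.5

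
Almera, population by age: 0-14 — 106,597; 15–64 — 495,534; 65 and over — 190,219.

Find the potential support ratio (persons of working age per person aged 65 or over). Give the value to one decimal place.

Potential support ratio: 2.6

Potential support ratio = 495,534 / 190,219 = 2.6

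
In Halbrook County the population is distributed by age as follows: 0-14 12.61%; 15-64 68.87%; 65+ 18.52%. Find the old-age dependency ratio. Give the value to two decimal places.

Old-age dependency ratio: 26.89

Old-age dependency ratio = 18.52 / 68.87 × 100 = 26.89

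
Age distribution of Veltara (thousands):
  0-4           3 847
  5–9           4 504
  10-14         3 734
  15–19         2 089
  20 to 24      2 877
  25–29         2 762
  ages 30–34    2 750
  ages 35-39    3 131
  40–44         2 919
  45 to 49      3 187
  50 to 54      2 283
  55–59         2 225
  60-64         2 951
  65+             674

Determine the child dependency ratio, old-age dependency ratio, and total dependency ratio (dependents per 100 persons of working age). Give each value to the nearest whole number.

0–14: 3 847 + 4 504 + 3 734 = 12 085
15–64: 2 089 + 2 877 + 2 762 + 2 750 + 3 131 + 2 919 + 3 187 + 2 283 + 2 225 + 2 951 = 27 174
65+: 674
Youth dependency ratio = 12 085 / 27 174 × 100 = 44
Old-age dependency ratio = 674 / 27 174 × 100 = 2
Total dependency ratio = (12 085 + 674) / 27 174 × 100 = 12 759 / 27 174 × 100 = 47

Youth dependency ratio: 44
Old-age dependency ratio: 2
Total dependency ratio: 47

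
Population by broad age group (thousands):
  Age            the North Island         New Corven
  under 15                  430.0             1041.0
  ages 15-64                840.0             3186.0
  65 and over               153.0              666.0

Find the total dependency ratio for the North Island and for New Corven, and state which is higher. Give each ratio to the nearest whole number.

the North Island: 69
New Corven: 54
Higher: the North Island

the North Island: (430.0 + 153.0) / 840.0 × 100 = 583.0 / 840.0 × 100 = 69
New Corven: (1041.0 + 666.0) / 3186.0 × 100 = 1707.0 / 3186.0 × 100 = 54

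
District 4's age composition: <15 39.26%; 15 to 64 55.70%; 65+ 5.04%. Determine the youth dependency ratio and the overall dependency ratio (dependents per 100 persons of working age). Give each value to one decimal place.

Youth dependency ratio = 39.26 / 55.70 × 100 = 70.5
Total dependency ratio = (39.26 + 5.04) / 55.70 × 100 = 44.30 / 55.70 × 100 = 79.5

Youth dependency ratio: 70.5
Total dependency ratio: 79.5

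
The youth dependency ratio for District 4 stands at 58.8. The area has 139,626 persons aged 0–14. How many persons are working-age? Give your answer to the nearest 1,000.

Youth dependency ratio = youth / working-age × 100
58.8 = 139,626 / W × 100
⇒ 237,000

Working-age: 237,000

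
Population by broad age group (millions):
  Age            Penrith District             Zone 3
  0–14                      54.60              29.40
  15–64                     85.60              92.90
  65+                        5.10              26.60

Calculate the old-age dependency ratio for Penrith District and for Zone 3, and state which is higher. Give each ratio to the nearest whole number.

Penrith District: 6
Zone 3: 29
Higher: Zone 3

Penrith District: 5.10 / 85.60 × 100 = 6
Zone 3: 26.60 / 92.90 × 100 = 29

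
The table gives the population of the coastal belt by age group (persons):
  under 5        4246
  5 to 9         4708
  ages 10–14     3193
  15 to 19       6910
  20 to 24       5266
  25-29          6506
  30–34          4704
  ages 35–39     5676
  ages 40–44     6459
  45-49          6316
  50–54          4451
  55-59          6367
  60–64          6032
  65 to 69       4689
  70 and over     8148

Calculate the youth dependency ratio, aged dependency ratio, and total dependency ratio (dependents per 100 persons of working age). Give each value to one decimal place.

0–14: 4246 + 4708 + 3193 = 12147
15–64: 6910 + 5266 + 6506 + 4704 + 5676 + 6459 + 6316 + 4451 + 6367 + 6032 = 58687
65+: 4689 + 8148 = 12837
Youth dependency ratio = 12147 / 58687 × 100 = 20.7
Old-age dependency ratio = 12837 / 58687 × 100 = 21.9
Total dependency ratio = (12147 + 12837) / 58687 × 100 = 24984 / 58687 × 100 = 42.6

Youth dependency ratio: 20.7
Old-age dependency ratio: 21.9
Total dependency ratio: 42.6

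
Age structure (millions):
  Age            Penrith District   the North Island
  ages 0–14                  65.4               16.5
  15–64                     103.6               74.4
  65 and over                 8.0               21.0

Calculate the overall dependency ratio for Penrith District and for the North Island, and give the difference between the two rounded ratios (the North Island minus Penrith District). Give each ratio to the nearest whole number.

Penrith District: 71
the North Island: 50
Difference: -21

Penrith District: (65.4 + 8.0) / 103.6 × 100 = 73.4 / 103.6 × 100 = 71
the North Island: (16.5 + 21.0) / 74.4 × 100 = 37.5 / 74.4 × 100 = 50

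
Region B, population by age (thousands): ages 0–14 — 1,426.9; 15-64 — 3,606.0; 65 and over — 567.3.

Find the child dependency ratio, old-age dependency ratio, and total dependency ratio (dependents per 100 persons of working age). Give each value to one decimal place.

Youth dependency ratio = 1,426.9 / 3,606.0 × 100 = 39.6
Old-age dependency ratio = 567.3 / 3,606.0 × 100 = 15.7
Total dependency ratio = (1,426.9 + 567.3) / 3,606.0 × 100 = 1,994.2 / 3,606.0 × 100 = 55.3

Youth dependency ratio: 39.6
Old-age dependency ratio: 15.7
Total dependency ratio: 55.3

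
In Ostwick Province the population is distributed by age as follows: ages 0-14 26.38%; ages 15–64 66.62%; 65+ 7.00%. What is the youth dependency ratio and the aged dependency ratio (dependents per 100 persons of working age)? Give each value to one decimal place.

Youth dependency ratio = 26.38 / 66.62 × 100 = 39.6
Old-age dependency ratio = 7.00 / 66.62 × 100 = 10.5

Youth dependency ratio: 39.6
Old-age dependency ratio: 10.5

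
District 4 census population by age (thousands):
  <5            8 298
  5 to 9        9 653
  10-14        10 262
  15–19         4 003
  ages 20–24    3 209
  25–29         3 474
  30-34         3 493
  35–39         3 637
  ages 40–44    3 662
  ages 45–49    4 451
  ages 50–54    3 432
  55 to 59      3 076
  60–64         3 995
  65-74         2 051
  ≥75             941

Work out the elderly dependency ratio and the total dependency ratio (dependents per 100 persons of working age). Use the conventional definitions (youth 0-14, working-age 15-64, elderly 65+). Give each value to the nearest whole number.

0–14: 8 298 + 9 653 + 10 262 = 28 213
15–64: 4 003 + 3 209 + 3 474 + 3 493 + 3 637 + 3 662 + 4 451 + 3 432 + 3 076 + 3 995 = 36 432
65+: 2 051 + 941 = 2 992
Old-age dependency ratio = 2 992 / 36 432 × 100 = 8
Total dependency ratio = (28 213 + 2 992) / 36 432 × 100 = 31 205 / 36 432 × 100 = 86

Old-age dependency ratio: 8
Total dependency ratio: 86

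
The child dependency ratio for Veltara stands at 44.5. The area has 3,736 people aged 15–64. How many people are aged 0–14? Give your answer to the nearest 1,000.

Aged 0–14: 2,000

Youth dependency ratio = youth / working-age × 100
44.5 = Y / 3,736 × 100
⇒ 2,000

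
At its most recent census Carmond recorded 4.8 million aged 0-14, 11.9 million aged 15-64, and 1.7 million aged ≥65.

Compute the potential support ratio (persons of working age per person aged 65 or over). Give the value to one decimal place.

Potential support ratio: 7.0

Potential support ratio = 11.9 / 1.7 = 7.0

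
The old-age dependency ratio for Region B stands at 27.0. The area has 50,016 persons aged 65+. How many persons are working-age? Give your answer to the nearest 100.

Old-age dependency ratio = elderly / working-age × 100
27.0 = 50,016 / W × 100
⇒ 185,200

Working-age: 185,200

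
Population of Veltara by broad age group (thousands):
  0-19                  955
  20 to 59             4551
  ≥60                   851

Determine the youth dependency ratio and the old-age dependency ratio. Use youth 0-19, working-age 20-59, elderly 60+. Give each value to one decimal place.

Youth dependency ratio = 955 / 4551 × 100 = 21.0
Old-age dependency ratio = 851 / 4551 × 100 = 18.7

Youth dependency ratio: 21.0
Old-age dependency ratio: 18.7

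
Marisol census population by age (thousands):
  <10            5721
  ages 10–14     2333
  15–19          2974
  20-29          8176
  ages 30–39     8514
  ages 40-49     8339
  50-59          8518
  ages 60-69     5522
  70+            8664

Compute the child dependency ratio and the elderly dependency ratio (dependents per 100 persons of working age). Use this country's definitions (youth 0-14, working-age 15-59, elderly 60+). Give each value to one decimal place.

Youth dependency ratio: 22.1
Old-age dependency ratio: 38.8

0–14: 5721 + 2333 = 8054
15–59: 2974 + 8176 + 8514 + 8339 + 8518 = 36521
60+: 5522 + 8664 = 14186
Youth dependency ratio = 8054 / 36521 × 100 = 22.1
Old-age dependency ratio = 14186 / 36521 × 100 = 38.8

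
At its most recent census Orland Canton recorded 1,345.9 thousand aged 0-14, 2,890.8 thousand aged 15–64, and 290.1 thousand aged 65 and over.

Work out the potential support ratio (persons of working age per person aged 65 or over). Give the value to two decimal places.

Potential support ratio = 2,890.8 / 290.1 = 9.96

Potential support ratio: 9.96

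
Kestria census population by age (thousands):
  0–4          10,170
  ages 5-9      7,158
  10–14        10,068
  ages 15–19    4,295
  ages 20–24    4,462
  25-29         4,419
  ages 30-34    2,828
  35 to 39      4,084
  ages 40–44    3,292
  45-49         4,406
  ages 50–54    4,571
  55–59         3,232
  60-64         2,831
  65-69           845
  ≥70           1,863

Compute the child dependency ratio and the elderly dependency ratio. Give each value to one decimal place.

Youth dependency ratio: 71.3
Old-age dependency ratio: 7.0

0–14: 10,170 + 7,158 + 10,068 = 27,396
15–64: 4,295 + 4,462 + 4,419 + 2,828 + 4,084 + 3,292 + 4,406 + 4,571 + 3,232 + 2,831 = 38,420
65+: 845 + 1,863 = 2,708
Youth dependency ratio = 27,396 / 38,420 × 100 = 71.3
Old-age dependency ratio = 2,708 / 38,420 × 100 = 7.0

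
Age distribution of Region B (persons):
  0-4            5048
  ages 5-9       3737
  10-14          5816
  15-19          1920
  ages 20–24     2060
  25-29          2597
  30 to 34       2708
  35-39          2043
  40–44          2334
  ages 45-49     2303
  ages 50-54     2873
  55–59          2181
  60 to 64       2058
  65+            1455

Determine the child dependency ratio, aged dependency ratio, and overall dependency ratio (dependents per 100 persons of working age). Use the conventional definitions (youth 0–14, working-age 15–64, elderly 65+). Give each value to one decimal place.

0–14: 5048 + 3737 + 5816 = 14601
15–64: 1920 + 2060 + 2597 + 2708 + 2043 + 2334 + 2303 + 2873 + 2181 + 2058 = 23077
65+: 1455
Youth dependency ratio = 14601 / 23077 × 100 = 63.3
Old-age dependency ratio = 1455 / 23077 × 100 = 6.3
Total dependency ratio = (14601 + 1455) / 23077 × 100 = 16056 / 23077 × 100 = 69.6

Youth dependency ratio: 63.3
Old-age dependency ratio: 6.3
Total dependency ratio: 69.6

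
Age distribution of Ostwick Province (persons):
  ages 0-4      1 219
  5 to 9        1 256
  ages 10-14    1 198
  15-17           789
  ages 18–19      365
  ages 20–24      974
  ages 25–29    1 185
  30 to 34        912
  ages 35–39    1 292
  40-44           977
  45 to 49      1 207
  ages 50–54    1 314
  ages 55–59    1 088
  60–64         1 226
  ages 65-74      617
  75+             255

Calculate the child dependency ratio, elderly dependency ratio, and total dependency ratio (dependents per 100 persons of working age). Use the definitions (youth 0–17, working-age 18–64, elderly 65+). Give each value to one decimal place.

Youth dependency ratio: 42.3
Old-age dependency ratio: 8.3
Total dependency ratio: 50.6

0–17: 1 219 + 1 256 + 1 198 + 789 = 4 462
18–64: 365 + 974 + 1 185 + 912 + 1 292 + 977 + 1 207 + 1 314 + 1 088 + 1 226 = 10 540
65+: 617 + 255 = 872
Youth dependency ratio = 4 462 / 10 540 × 100 = 42.3
Old-age dependency ratio = 872 / 10 540 × 100 = 8.3
Total dependency ratio = (4 462 + 872) / 10 540 × 100 = 5 334 / 10 540 × 100 = 50.6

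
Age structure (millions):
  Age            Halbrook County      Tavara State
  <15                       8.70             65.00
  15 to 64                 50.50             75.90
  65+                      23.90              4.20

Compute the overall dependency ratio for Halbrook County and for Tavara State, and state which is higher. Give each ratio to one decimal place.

Halbrook County: (8.70 + 23.90) / 50.50 × 100 = 32.60 / 50.50 × 100 = 64.6
Tavara State: (65.00 + 4.20) / 75.90 × 100 = 69.20 / 75.90 × 100 = 91.2

Halbrook County: 64.6
Tavara State: 91.2
Higher: Tavara State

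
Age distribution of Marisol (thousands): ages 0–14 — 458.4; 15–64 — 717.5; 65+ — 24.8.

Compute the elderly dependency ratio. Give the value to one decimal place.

Old-age dependency ratio: 3.5

Old-age dependency ratio = 24.8 / 717.5 × 100 = 3.5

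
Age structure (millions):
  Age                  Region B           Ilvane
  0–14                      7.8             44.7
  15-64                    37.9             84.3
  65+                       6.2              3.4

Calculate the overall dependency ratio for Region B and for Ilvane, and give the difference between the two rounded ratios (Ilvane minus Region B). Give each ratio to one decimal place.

Region B: (7.8 + 6.2) / 37.9 × 100 = 14.0 / 37.9 × 100 = 36.9
Ilvane: (44.7 + 3.4) / 84.3 × 100 = 48.1 / 84.3 × 100 = 57.1

Region B: 36.9
Ilvane: 57.1
Difference: +20.2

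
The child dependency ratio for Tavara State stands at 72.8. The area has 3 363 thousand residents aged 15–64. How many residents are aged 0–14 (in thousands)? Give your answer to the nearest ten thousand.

Aged 0–14: 2 450

Youth dependency ratio = youth / working-age × 100
72.8 = Y / 3 363 × 100
⇒ 2 450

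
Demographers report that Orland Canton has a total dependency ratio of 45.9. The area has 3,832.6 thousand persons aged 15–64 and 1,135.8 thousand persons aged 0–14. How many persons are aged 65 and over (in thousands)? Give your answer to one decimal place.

Total dependency ratio = (youth + elderly) / working-age × 100
45.9 = (1,135.8 + E) / 3,832.6 × 100
⇒ 623.4

Aged 65 and over: 623.4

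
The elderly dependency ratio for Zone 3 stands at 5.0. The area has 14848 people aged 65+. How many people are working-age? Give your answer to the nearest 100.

Old-age dependency ratio = elderly / working-age × 100
5.0 = 14848 / W × 100
⇒ 297000

Working-age: 297000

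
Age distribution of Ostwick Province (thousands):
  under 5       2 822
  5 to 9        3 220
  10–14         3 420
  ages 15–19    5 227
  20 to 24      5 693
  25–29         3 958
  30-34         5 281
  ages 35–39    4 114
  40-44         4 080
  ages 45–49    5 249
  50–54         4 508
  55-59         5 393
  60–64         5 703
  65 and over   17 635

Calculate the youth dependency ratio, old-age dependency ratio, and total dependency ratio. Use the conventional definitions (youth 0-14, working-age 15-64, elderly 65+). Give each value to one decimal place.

0–14: 2 822 + 3 220 + 3 420 = 9 462
15–64: 5 227 + 5 693 + 3 958 + 5 281 + 4 114 + 4 080 + 5 249 + 4 508 + 5 393 + 5 703 = 49 206
65+: 17 635
Youth dependency ratio = 9 462 / 49 206 × 100 = 19.2
Old-age dependency ratio = 17 635 / 49 206 × 100 = 35.8
Total dependency ratio = (9 462 + 17 635) / 49 206 × 100 = 27 097 / 49 206 × 100 = 55.1

Youth dependency ratio: 19.2
Old-age dependency ratio: 35.8
Total dependency ratio: 55.1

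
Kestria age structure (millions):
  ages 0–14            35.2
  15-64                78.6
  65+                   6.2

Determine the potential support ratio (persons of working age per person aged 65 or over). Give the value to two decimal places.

Potential support ratio = 78.6 / 6.2 = 12.68

Potential support ratio: 12.68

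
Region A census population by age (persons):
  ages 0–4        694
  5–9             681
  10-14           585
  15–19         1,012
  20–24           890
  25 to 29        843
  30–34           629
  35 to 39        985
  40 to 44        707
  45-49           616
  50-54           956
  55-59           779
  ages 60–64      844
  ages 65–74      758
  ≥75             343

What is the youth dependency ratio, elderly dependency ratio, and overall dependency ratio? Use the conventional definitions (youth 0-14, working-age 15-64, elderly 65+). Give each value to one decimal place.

Youth dependency ratio: 23.7
Old-age dependency ratio: 13.3
Total dependency ratio: 37.1

0–14: 694 + 681 + 585 = 1,960
15–64: 1,012 + 890 + 843 + 629 + 985 + 707 + 616 + 956 + 779 + 844 = 8,261
65+: 758 + 343 = 1,101
Youth dependency ratio = 1,960 / 8,261 × 100 = 23.7
Old-age dependency ratio = 1,101 / 8,261 × 100 = 13.3
Total dependency ratio = (1,960 + 1,101) / 8,261 × 100 = 3,061 / 8,261 × 100 = 37.1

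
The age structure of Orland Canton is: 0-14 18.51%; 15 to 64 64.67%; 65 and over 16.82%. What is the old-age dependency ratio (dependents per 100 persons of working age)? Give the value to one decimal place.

Old-age dependency ratio = 16.82 / 64.67 × 100 = 26.0

Old-age dependency ratio: 26.0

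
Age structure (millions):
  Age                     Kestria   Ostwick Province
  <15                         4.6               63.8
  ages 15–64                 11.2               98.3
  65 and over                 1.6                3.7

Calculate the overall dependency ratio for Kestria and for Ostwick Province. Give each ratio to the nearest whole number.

Kestria: (4.6 + 1.6) / 11.2 × 100 = 6.2 / 11.2 × 100 = 55
Ostwick Province: (63.8 + 3.7) / 98.3 × 100 = 67.5 / 98.3 × 100 = 69

Kestria: 55
Ostwick Province: 69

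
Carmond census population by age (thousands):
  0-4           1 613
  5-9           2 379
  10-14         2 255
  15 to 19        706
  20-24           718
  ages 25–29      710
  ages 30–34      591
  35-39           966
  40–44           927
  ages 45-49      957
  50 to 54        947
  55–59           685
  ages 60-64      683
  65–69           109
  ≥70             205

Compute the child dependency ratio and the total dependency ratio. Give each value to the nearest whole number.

0–14: 1 613 + 2 379 + 2 255 = 6 247
15–64: 706 + 718 + 710 + 591 + 966 + 927 + 957 + 947 + 685 + 683 = 7 890
65+: 109 + 205 = 314
Youth dependency ratio = 6 247 / 7 890 × 100 = 79
Total dependency ratio = (6 247 + 314) / 7 890 × 100 = 6 561 / 7 890 × 100 = 83

Youth dependency ratio: 79
Total dependency ratio: 83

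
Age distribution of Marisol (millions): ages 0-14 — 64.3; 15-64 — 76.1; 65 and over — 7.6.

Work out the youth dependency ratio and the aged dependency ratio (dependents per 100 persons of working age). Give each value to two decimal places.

Youth dependency ratio = 64.3 / 76.1 × 100 = 84.49
Old-age dependency ratio = 7.6 / 76.1 × 100 = 9.99

Youth dependency ratio: 84.49
Old-age dependency ratio: 9.99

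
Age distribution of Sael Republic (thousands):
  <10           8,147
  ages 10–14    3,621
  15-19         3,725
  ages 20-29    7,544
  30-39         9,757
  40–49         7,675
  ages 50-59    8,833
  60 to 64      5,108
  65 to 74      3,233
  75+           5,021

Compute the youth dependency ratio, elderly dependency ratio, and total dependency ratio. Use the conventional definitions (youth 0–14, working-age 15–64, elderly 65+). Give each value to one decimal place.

Youth dependency ratio: 27.6
Old-age dependency ratio: 19.4
Total dependency ratio: 47.0

0–14: 8,147 + 3,621 = 11,768
15–64: 3,725 + 7,544 + 9,757 + 7,675 + 8,833 + 5,108 = 42,642
65+: 3,233 + 5,021 = 8,254
Youth dependency ratio = 11,768 / 42,642 × 100 = 27.6
Old-age dependency ratio = 8,254 / 42,642 × 100 = 19.4
Total dependency ratio = (11,768 + 8,254) / 42,642 × 100 = 20,022 / 42,642 × 100 = 47.0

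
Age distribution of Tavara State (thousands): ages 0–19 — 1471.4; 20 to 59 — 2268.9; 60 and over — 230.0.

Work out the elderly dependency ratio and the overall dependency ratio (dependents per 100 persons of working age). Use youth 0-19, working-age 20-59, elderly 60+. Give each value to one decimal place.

Old-age dependency ratio = 230.0 / 2268.9 × 100 = 10.1
Total dependency ratio = (1471.4 + 230.0) / 2268.9 × 100 = 1701.4 / 2268.9 × 100 = 75.0

Old-age dependency ratio: 10.1
Total dependency ratio: 75.0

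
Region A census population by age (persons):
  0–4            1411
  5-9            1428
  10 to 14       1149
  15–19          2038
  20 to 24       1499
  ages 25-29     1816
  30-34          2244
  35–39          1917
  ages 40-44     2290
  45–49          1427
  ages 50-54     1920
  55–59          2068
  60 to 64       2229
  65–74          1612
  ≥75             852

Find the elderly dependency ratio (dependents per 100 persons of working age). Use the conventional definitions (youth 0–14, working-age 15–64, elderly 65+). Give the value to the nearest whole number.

Old-age dependency ratio: 13

0–14: 1411 + 1428 + 1149 = 3988
15–64: 2038 + 1499 + 1816 + 2244 + 1917 + 2290 + 1427 + 1920 + 2068 + 2229 = 19448
65+: 1612 + 852 = 2464
Old-age dependency ratio = 2464 / 19448 × 100 = 13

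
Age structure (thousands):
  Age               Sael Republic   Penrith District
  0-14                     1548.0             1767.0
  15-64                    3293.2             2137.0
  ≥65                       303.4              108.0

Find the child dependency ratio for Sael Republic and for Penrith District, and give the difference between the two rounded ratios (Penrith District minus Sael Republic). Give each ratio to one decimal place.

Sael Republic: 47.0
Penrith District: 82.7
Difference: +35.7

Sael Republic: 1548.0 / 3293.2 × 100 = 47.0
Penrith District: 1767.0 / 2137.0 × 100 = 82.7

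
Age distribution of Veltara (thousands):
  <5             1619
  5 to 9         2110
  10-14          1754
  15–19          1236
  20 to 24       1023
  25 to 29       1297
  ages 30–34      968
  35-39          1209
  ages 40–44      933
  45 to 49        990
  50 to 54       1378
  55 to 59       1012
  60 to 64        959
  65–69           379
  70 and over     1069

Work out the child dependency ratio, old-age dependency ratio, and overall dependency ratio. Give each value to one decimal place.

Youth dependency ratio: 49.8
Old-age dependency ratio: 13.2
Total dependency ratio: 63.0

0–14: 1619 + 2110 + 1754 = 5483
15–64: 1236 + 1023 + 1297 + 968 + 1209 + 933 + 990 + 1378 + 1012 + 959 = 11005
65+: 379 + 1069 = 1448
Youth dependency ratio = 5483 / 11005 × 100 = 49.8
Old-age dependency ratio = 1448 / 11005 × 100 = 13.2
Total dependency ratio = (5483 + 1448) / 11005 × 100 = 6931 / 11005 × 100 = 63.0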